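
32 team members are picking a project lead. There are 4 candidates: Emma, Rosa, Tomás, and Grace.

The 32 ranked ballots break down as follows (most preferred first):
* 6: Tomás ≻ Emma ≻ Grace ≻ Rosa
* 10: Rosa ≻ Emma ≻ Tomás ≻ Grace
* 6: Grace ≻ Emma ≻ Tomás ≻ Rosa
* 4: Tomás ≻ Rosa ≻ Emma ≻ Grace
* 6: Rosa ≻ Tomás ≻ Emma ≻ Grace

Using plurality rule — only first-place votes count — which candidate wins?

Rosa

First-place votes: Emma 0, Rosa 16, Tomás 10, Grace 6.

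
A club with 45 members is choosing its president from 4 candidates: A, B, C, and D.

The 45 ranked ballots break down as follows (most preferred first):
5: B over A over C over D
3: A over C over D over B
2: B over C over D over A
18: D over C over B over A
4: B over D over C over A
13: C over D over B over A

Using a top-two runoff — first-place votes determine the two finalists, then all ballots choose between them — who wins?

Round 1 first-place votes: A 3, B 11, C 13, D 18. D and C advance.
Runoff: D is ranked above C on 22 ballots, C above D on 23.

C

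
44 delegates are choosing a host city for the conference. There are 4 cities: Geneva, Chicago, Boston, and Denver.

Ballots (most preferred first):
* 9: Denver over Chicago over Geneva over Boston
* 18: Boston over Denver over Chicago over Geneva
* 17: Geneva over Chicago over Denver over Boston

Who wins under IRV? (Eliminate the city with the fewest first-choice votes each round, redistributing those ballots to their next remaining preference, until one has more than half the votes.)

Geneva

Round 1: Geneva 17, Chicago 0, Boston 18, Denver 9. Chicago eliminated.
Round 2: Geneva 17, Boston 18, Denver 9. Denver eliminated.
Round 3: Geneva 26, Boston 18. Geneva has a majority (≥23).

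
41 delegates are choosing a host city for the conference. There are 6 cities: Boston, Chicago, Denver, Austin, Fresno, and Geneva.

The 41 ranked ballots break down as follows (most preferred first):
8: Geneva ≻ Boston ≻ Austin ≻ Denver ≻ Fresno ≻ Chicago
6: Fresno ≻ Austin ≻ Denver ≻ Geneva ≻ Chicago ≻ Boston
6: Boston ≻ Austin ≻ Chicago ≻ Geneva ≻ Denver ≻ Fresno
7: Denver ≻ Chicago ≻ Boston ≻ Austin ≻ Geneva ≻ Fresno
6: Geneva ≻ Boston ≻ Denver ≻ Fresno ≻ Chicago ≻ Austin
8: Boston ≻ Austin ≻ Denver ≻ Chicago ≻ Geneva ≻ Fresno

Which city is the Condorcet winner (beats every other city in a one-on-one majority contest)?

Boston

Boston vs Chicago: 28–13
Boston vs Denver: 28–13
Boston vs Austin: 35–6
Boston vs Fresno: 35–6
Boston vs Geneva: 21–20
Boston beats every other city.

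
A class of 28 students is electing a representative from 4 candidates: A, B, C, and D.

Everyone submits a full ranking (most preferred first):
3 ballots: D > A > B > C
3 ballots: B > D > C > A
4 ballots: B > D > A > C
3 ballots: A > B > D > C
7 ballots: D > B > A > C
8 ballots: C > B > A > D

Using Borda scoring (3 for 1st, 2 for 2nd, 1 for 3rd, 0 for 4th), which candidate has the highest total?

A: 3×2 + 3×0 + 4×1 + 3×3 + 7×1 + 8×1 = 34
B: 3×1 + 3×3 + 4×3 + 3×2 + 7×2 + 8×2 = 60
C: 3×0 + 3×1 + 4×0 + 3×0 + 7×0 + 8×3 = 27
D: 3×3 + 3×2 + 4×2 + 3×1 + 7×3 + 8×0 = 47

B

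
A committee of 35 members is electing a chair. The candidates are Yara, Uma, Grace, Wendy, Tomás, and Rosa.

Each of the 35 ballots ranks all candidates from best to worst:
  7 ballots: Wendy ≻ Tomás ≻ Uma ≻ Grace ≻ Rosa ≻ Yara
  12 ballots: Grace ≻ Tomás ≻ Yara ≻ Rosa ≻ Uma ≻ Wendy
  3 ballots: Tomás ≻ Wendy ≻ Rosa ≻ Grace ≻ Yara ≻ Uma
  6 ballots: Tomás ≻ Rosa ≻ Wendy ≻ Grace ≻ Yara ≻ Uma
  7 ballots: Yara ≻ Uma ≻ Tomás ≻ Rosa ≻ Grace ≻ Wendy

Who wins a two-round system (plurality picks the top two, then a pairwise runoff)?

Round 1 first-place votes: Yara 7, Uma 0, Grace 12, Wendy 7, Tomás 9, Rosa 0. Grace and Tomás advance.
Runoff: Grace is ranked above Tomás on 12 ballots, Tomás above Grace on 23.

Tomás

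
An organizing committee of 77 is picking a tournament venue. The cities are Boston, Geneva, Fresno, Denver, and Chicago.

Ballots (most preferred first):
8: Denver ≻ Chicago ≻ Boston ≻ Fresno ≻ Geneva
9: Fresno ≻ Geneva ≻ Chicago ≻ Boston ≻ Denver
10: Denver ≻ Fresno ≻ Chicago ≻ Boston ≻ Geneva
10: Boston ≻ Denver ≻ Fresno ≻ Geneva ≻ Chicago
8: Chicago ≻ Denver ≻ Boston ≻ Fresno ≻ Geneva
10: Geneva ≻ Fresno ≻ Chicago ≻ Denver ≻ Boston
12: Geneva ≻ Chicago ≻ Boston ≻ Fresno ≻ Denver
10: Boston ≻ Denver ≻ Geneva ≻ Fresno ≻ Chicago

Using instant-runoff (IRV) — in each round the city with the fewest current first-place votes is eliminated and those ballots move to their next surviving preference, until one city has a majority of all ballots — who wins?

Round 1: Boston 20, Geneva 22, Fresno 9, Denver 18, Chicago 8. Chicago eliminated.
Round 2: Boston 20, Geneva 22, Fresno 9, Denver 26. Fresno eliminated.
Round 3: Boston 20, Geneva 31, Denver 26. Boston eliminated.
Round 4: Geneva 31, Denver 46. Denver has a majority (≥39).

Denver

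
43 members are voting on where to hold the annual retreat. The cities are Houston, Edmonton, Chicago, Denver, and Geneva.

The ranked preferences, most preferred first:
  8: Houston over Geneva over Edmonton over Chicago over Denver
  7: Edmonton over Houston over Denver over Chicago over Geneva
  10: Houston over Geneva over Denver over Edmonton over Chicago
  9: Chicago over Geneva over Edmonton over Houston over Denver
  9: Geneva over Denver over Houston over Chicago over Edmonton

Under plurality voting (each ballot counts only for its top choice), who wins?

First-place votes: Houston 18, Edmonton 7, Chicago 9, Denver 0, Geneva 9.

Houston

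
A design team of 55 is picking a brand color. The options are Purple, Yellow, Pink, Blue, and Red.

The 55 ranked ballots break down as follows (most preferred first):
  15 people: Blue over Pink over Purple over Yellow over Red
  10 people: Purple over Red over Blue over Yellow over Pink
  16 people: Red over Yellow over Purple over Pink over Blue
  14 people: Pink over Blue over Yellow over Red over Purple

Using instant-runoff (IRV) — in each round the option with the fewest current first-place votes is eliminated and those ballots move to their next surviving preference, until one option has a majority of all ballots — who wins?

Blue

Round 1: Purple 10, Yellow 0, Pink 14, Blue 15, Red 16. Yellow eliminated.
Round 2: Purple 10, Pink 14, Blue 15, Red 16. Purple eliminated.
Round 3: Pink 14, Blue 15, Red 26. Pink eliminated.
Round 4: Blue 29, Red 26. Blue has a majority (≥28).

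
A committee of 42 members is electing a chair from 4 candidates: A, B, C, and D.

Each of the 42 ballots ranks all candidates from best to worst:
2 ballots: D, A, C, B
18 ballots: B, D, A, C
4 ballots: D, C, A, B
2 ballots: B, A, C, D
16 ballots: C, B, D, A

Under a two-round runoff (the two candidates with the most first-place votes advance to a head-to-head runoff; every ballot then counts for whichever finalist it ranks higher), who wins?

C

Round 1 first-place votes: A 0, B 20, C 16, D 6. B and C advance.
Runoff: B is ranked above C on 20 ballots, C above B on 22.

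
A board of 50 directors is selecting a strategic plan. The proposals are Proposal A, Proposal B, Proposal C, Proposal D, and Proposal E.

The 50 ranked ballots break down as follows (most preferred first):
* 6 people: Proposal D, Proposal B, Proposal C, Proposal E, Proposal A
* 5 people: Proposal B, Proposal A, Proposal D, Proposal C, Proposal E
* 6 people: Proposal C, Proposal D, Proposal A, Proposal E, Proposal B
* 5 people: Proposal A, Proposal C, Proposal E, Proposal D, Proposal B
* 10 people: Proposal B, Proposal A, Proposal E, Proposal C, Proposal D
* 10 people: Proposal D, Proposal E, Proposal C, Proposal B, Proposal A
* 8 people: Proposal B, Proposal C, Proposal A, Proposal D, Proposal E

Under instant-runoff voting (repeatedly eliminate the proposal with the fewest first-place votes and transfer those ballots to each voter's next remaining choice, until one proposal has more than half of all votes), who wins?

Round 1: Proposal A 5, Proposal B 23, Proposal C 6, Proposal D 16, Proposal E 0. Proposal E eliminated.
Round 2: Proposal A 5, Proposal B 23, Proposal C 6, Proposal D 16. Proposal A eliminated.
Round 3: Proposal B 23, Proposal C 11, Proposal D 16. Proposal C eliminated.
Round 4: Proposal B 23, Proposal D 27. Proposal D has a majority (≥26).

Proposal D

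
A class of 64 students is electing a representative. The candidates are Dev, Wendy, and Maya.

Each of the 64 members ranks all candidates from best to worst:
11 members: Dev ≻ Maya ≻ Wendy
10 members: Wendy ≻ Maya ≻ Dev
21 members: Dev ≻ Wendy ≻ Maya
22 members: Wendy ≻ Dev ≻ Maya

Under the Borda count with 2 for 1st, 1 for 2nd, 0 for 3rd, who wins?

Dev: 11×2 + 10×0 + 21×2 + 22×1 = 86
Wendy: 11×0 + 10×2 + 21×1 + 22×2 = 85
Maya: 11×1 + 10×1 + 21×0 + 22×0 = 21

Dev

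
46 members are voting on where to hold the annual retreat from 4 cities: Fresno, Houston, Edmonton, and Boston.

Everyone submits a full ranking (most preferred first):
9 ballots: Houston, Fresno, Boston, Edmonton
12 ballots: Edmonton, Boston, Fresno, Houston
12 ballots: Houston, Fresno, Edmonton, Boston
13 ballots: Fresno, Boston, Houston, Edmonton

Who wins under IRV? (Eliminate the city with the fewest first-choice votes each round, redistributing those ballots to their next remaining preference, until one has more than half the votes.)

Fresno

Round 1: Fresno 13, Houston 21, Edmonton 12, Boston 0. Boston eliminated.
Round 2: Fresno 13, Houston 21, Edmonton 12. Edmonton eliminated.
Round 3: Fresno 25, Houston 21. Fresno has a majority (≥24).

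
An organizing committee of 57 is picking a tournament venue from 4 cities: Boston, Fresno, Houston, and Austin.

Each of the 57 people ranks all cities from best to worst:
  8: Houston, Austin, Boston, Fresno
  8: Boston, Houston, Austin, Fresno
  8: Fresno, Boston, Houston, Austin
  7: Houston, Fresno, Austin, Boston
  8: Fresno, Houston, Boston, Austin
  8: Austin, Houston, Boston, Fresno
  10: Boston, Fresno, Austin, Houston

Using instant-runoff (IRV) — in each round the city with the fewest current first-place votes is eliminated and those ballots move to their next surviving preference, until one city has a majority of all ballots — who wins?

Round 1: Boston 18, Fresno 16, Houston 15, Austin 8. Austin eliminated.
Round 2: Boston 18, Fresno 16, Houston 23. Fresno eliminated.
Round 3: Boston 26, Houston 31. Houston has a majority (≥29).

Houston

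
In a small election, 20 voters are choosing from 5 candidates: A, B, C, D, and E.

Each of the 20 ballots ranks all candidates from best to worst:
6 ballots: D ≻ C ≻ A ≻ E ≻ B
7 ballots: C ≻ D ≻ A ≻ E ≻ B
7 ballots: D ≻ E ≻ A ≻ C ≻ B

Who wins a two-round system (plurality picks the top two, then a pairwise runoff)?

Round 1 first-place votes: A 0, B 0, C 7, D 13, E 0. D and C advance.
Runoff: D is ranked above C on 13 ballots, C above D on 7.

D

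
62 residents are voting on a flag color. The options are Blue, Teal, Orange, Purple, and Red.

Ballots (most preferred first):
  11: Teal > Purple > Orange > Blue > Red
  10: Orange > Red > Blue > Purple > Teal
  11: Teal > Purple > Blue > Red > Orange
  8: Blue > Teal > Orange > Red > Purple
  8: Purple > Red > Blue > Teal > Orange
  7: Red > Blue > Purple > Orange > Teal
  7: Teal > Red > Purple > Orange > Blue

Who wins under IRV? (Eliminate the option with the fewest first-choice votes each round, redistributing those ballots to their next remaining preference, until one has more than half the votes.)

Round 1: Blue 8, Teal 29, Orange 10, Purple 8, Red 7. Red eliminated.
Round 2: Blue 15, Teal 29, Orange 10, Purple 8. Purple eliminated.
Round 3: Blue 23, Teal 29, Orange 10. Orange eliminated.
Round 4: Blue 33, Teal 29. Blue has a majority (≥32).

Blue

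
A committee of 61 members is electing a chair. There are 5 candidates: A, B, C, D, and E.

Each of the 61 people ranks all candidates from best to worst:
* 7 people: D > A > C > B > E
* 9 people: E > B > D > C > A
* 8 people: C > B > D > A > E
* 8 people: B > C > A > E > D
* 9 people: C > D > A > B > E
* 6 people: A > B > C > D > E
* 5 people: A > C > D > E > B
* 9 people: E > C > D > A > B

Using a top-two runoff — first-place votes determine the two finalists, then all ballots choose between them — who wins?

Round 1 first-place votes: A 11, B 8, C 17, D 7, E 18. E and C advance.
Runoff: E is ranked above C on 18 ballots, C above E on 43.

C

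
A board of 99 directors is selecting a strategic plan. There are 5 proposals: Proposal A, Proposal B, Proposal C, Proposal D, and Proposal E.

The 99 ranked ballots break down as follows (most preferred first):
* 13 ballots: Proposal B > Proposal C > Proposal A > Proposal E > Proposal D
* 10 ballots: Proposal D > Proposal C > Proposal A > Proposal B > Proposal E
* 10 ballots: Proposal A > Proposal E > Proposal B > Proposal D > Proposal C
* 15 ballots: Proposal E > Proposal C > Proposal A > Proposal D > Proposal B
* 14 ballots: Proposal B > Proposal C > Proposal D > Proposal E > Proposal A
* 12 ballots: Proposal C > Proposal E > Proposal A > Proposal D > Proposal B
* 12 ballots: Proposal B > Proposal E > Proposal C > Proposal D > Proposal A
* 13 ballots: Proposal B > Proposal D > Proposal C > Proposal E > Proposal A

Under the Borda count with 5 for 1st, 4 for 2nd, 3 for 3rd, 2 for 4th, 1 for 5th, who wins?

Proposal A: 13×3 + 10×3 + 10×5 + 15×3 + 14×1 + 12×3 + 12×1 + 13×1 = 239
Proposal B: 13×5 + 10×2 + 10×3 + 15×1 + 14×5 + 12×1 + 12×5 + 13×5 = 337
Proposal C: 13×4 + 10×4 + 10×1 + 15×4 + 14×4 + 12×5 + 12×3 + 13×3 = 353
Proposal D: 13×1 + 10×5 + 10×2 + 15×2 + 14×3 + 12×2 + 12×2 + 13×4 = 255
Proposal E: 13×2 + 10×1 + 10×4 + 15×5 + 14×2 + 12×4 + 12×4 + 13×2 = 301

Proposal C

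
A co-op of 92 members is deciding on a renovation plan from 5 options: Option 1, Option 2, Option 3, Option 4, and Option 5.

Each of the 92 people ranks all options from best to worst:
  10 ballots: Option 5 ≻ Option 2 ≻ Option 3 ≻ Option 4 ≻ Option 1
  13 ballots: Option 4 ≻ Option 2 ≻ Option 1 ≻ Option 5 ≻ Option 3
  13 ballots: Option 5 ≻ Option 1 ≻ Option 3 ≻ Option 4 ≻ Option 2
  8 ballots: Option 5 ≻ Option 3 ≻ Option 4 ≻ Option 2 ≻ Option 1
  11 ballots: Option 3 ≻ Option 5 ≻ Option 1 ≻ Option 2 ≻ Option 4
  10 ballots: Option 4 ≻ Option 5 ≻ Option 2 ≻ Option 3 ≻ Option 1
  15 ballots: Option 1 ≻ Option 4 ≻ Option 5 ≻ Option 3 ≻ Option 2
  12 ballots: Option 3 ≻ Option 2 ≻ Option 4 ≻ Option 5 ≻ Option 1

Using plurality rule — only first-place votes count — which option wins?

First-place votes: Option 1 15, Option 2 0, Option 3 23, Option 4 23, Option 5 31.

Option 5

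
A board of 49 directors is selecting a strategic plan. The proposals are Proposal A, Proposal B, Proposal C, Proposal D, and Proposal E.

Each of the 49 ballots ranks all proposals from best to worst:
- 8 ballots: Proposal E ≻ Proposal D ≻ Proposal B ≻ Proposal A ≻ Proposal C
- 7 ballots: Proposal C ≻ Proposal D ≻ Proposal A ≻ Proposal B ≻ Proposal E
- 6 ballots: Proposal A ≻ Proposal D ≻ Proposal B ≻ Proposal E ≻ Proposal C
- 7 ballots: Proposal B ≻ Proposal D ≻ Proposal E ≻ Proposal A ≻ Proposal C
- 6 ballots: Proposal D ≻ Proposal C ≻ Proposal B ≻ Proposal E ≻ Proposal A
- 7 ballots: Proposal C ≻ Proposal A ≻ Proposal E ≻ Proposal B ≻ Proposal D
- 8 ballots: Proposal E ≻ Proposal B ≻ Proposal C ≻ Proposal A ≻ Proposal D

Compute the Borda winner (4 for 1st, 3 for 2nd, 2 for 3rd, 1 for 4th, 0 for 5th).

Proposal A: 8×1 + 7×2 + 6×4 + 7×1 + 6×0 + 7×3 + 8×1 = 82
Proposal B: 8×2 + 7×1 + 6×2 + 7×4 + 6×2 + 7×1 + 8×3 = 106
Proposal C: 8×0 + 7×4 + 6×0 + 7×0 + 6×3 + 7×4 + 8×2 = 90
Proposal D: 8×3 + 7×3 + 6×3 + 7×3 + 6×4 + 7×0 + 8×0 = 108
Proposal E: 8×4 + 7×0 + 6×1 + 7×2 + 6×1 + 7×2 + 8×4 = 104

Proposal D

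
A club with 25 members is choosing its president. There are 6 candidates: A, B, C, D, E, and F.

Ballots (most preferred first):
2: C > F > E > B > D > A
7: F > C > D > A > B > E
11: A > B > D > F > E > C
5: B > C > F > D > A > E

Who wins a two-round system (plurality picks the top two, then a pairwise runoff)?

Round 1 first-place votes: A 11, B 5, C 2, D 0, E 0, F 7. A and F advance.
Runoff: A is ranked above F on 11 ballots, F above A on 14.

F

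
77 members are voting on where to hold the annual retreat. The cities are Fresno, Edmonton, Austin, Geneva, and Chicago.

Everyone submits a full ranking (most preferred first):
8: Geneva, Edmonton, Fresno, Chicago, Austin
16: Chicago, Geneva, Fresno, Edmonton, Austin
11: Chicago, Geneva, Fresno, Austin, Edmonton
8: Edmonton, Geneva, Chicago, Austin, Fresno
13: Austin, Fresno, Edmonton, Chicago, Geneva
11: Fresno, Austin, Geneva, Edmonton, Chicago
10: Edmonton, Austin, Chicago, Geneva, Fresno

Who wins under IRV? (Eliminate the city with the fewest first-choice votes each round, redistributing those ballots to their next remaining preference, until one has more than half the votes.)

Round 1: Fresno 11, Edmonton 18, Austin 13, Geneva 8, Chicago 27. Geneva eliminated.
Round 2: Fresno 11, Edmonton 26, Austin 13, Chicago 27. Fresno eliminated.
Round 3: Edmonton 26, Austin 24, Chicago 27. Austin eliminated.
Round 4: Edmonton 50, Chicago 27. Edmonton has a majority (≥39).

Edmonton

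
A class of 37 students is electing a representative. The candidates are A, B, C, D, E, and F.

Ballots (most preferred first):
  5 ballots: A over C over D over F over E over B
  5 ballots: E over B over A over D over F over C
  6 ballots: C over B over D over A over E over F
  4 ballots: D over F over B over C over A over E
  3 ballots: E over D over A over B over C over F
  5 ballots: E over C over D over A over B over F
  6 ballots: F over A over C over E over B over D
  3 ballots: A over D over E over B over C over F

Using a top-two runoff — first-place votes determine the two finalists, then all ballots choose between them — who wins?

A

Round 1 first-place votes: A 8, B 0, C 6, D 4, E 13, F 6. E and A advance.
Runoff: E is ranked above A on 13 ballots, A above E on 24.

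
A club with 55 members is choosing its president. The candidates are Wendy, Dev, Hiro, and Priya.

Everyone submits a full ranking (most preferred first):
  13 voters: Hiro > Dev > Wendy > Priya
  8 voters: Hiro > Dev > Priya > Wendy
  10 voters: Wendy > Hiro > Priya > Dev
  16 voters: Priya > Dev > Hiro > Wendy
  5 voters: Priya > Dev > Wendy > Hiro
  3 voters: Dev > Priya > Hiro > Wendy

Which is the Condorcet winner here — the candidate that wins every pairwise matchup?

Hiro vs Wendy: 40–15
Hiro vs Dev: 31–24
Hiro vs Priya: 31–24
Hiro beats every other candidate.

Hiro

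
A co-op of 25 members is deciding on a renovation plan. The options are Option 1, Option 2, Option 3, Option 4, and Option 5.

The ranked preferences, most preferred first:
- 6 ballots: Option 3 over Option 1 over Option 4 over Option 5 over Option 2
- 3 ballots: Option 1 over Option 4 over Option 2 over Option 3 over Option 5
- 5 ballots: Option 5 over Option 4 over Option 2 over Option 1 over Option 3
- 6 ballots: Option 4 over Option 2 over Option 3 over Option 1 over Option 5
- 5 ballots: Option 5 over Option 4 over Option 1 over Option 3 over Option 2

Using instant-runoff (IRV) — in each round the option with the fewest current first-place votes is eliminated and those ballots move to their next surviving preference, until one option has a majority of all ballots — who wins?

Option 4

Round 1: Option 1 3, Option 2 0, Option 3 6, Option 4 6, Option 5 10. Option 2 eliminated.
Round 2: Option 1 3, Option 3 6, Option 4 6, Option 5 10. Option 1 eliminated.
Round 3: Option 3 6, Option 4 9, Option 5 10. Option 3 eliminated.
Round 4: Option 4 15, Option 5 10. Option 4 has a majority (≥13).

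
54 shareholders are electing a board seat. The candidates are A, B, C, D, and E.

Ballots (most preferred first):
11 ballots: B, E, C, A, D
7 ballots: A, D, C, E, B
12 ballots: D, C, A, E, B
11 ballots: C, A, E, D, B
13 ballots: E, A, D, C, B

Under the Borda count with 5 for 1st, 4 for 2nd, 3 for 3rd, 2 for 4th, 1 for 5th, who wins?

A

A: 11×2 + 7×5 + 12×3 + 11×4 + 13×4 = 189
B: 11×5 + 7×1 + 12×1 + 11×1 + 13×1 = 98
C: 11×3 + 7×3 + 12×4 + 11×5 + 13×2 = 183
D: 11×1 + 7×4 + 12×5 + 11×2 + 13×3 = 160
E: 11×4 + 7×2 + 12×2 + 11×3 + 13×5 = 180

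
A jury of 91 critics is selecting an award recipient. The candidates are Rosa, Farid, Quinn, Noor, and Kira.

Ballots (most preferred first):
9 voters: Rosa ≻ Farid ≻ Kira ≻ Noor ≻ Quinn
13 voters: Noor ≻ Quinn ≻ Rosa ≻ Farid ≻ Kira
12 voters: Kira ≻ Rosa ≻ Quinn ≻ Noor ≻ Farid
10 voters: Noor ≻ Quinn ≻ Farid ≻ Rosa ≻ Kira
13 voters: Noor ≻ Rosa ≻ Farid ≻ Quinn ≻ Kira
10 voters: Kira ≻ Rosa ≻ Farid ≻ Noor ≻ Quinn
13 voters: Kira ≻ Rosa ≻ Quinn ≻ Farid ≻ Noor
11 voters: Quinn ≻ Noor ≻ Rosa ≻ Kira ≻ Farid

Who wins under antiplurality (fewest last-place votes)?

Rosa

Last-place votes: Rosa 0, Farid 23, Quinn 19, Noor 13, Kira 36.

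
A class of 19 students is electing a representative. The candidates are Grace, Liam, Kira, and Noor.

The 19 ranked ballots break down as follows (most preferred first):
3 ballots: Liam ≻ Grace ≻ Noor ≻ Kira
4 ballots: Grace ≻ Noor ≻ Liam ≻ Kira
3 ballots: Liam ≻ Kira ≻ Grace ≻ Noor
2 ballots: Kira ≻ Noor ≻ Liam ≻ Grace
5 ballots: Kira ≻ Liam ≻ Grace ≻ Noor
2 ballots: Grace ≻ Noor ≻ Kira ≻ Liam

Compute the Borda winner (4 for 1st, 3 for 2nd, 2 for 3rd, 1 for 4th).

Grace: 3×3 + 4×4 + 3×2 + 2×1 + 5×2 + 2×4 = 51
Liam: 3×4 + 4×2 + 3×4 + 2×2 + 5×3 + 2×1 = 53
Kira: 3×1 + 4×1 + 3×3 + 2×4 + 5×4 + 2×2 = 48
Noor: 3×2 + 4×3 + 3×1 + 2×3 + 5×1 + 2×3 = 38

Liam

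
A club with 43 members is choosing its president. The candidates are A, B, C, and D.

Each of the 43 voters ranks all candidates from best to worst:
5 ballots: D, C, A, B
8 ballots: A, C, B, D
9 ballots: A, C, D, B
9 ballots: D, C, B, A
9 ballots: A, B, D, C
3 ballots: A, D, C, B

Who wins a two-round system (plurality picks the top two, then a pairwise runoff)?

Round 1 first-place votes: A 29, B 0, C 0, D 14. A and D advance.
Runoff: A is ranked above D on 29 ballots, D above A on 14.

A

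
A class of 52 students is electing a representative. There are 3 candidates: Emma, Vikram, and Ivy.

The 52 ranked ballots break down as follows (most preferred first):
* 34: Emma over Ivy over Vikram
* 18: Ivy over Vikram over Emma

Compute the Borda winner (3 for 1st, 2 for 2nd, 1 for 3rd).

Emma: 34×3 + 18×1 = 120
Vikram: 34×1 + 18×2 = 70
Ivy: 34×2 + 18×3 = 122

Ivy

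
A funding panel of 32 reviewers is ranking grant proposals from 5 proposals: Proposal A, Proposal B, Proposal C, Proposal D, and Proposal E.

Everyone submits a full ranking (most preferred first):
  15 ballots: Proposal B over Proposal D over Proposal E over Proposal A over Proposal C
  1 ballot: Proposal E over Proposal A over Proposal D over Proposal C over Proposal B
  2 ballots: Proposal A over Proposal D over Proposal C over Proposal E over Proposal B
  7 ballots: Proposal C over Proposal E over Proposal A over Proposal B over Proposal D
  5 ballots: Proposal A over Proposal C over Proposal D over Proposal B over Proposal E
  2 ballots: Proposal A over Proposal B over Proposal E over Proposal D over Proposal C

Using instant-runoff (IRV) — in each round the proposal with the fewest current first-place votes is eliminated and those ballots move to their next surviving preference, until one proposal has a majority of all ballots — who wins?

Proposal A

Round 1: Proposal A 9, Proposal B 15, Proposal C 7, Proposal D 0, Proposal E 1. Proposal D eliminated.
Round 2: Proposal A 9, Proposal B 15, Proposal C 7, Proposal E 1. Proposal E eliminated.
Round 3: Proposal A 10, Proposal B 15, Proposal C 7. Proposal C eliminated.
Round 4: Proposal A 17, Proposal B 15. Proposal A has a majority (≥17).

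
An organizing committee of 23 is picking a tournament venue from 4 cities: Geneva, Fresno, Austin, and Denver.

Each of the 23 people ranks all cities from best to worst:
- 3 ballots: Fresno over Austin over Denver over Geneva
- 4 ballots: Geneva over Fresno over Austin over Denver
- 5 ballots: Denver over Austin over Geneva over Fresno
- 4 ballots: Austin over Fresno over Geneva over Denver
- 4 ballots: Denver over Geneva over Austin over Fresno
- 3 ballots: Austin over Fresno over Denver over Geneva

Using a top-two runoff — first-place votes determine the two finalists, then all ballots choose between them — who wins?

Austin

Round 1 first-place votes: Geneva 4, Fresno 3, Austin 7, Denver 9. Denver and Austin advance.
Runoff: Denver is ranked above Austin on 9 ballots, Austin above Denver on 14.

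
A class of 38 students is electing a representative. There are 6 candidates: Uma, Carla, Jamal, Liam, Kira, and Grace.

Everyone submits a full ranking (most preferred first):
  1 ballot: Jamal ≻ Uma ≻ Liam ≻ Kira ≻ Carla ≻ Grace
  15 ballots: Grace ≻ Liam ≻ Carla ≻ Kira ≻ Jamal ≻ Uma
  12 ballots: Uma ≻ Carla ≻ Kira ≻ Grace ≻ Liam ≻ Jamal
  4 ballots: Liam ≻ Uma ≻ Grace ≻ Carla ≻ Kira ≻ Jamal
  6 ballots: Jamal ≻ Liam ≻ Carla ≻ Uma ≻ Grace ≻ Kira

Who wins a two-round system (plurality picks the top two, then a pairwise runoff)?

Round 1 first-place votes: Uma 12, Carla 0, Jamal 7, Liam 4, Kira 0, Grace 15. Grace and Uma advance.
Runoff: Grace is ranked above Uma on 15 ballots, Uma above Grace on 23.

Uma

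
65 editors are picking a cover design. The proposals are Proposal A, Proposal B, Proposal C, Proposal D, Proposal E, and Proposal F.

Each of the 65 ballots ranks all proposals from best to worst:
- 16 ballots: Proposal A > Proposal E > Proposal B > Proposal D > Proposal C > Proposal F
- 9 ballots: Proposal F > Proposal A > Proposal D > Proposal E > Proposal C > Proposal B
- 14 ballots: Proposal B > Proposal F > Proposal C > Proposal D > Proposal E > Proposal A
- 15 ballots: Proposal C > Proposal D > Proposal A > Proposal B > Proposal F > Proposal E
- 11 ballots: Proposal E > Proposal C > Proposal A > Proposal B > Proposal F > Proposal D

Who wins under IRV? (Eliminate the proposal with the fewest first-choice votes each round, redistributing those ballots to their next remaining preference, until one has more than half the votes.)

Round 1: Proposal A 16, Proposal B 14, Proposal C 15, Proposal D 0, Proposal E 11, Proposal F 9. Proposal D eliminated.
Round 2: Proposal A 16, Proposal B 14, Proposal C 15, Proposal E 11, Proposal F 9. Proposal F eliminated.
Round 3: Proposal A 25, Proposal B 14, Proposal C 15, Proposal E 11. Proposal E eliminated.
Round 4: Proposal A 25, Proposal B 14, Proposal C 26. Proposal B eliminated.
Round 5: Proposal A 25, Proposal C 40. Proposal C has a majority (≥33).

Proposal C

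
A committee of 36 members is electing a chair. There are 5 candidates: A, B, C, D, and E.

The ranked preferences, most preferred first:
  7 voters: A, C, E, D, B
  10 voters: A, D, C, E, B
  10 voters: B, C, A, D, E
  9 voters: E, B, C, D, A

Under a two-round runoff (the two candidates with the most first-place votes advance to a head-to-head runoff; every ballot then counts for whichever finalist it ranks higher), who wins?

Round 1 first-place votes: A 17, B 10, C 0, D 0, E 9. A and B advance.
Runoff: A is ranked above B on 17 ballots, B above A on 19.

B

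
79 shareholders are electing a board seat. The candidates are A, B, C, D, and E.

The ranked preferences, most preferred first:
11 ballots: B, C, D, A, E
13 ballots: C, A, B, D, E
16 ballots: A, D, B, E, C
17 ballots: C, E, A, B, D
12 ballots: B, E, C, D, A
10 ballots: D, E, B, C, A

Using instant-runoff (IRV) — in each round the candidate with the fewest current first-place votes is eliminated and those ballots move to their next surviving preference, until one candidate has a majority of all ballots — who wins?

B

Round 1: A 16, B 23, C 30, D 10, E 0. E eliminated.
Round 2: A 16, B 23, C 30, D 10. D eliminated.
Round 3: A 16, B 33, C 30. A eliminated.
Round 4: B 49, C 30. B has a majority (≥40).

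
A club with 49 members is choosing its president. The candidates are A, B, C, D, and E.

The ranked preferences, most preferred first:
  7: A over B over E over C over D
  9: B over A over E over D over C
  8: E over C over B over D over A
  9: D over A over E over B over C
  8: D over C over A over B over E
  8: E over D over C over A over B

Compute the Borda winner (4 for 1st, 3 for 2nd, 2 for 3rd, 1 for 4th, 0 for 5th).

E

A: 7×4 + 9×3 + 8×0 + 9×3 + 8×2 + 8×1 = 106
B: 7×3 + 9×4 + 8×2 + 9×1 + 8×1 + 8×0 = 90
C: 7×1 + 9×0 + 8×3 + 9×0 + 8×3 + 8×2 = 71
D: 7×0 + 9×1 + 8×1 + 9×4 + 8×4 + 8×3 = 109
E: 7×2 + 9×2 + 8×4 + 9×2 + 8×0 + 8×4 = 114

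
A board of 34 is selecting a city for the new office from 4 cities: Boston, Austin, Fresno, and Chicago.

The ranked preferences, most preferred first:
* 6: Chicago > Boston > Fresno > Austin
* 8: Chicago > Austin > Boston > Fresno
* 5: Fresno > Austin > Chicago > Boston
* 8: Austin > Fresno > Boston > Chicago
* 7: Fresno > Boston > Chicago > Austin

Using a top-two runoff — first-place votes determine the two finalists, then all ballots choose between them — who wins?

Round 1 first-place votes: Boston 0, Austin 8, Fresno 12, Chicago 14. Chicago and Fresno advance.
Runoff: Chicago is ranked above Fresno on 14 ballots, Fresno above Chicago on 20.

Fresno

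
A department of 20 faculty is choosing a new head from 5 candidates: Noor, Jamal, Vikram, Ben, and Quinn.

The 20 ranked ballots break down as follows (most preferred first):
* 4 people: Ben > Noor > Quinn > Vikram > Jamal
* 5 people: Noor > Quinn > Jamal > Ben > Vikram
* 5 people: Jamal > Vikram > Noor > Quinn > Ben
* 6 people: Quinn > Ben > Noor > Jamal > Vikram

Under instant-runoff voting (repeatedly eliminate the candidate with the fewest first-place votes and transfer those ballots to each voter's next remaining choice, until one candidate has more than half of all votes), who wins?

Noor

Round 1: Noor 5, Jamal 5, Vikram 0, Ben 4, Quinn 6. Vikram eliminated.
Round 2: Noor 5, Jamal 5, Ben 4, Quinn 6. Ben eliminated.
Round 3: Noor 9, Jamal 5, Quinn 6. Jamal eliminated.
Round 4: Noor 14, Quinn 6. Noor has a majority (≥11).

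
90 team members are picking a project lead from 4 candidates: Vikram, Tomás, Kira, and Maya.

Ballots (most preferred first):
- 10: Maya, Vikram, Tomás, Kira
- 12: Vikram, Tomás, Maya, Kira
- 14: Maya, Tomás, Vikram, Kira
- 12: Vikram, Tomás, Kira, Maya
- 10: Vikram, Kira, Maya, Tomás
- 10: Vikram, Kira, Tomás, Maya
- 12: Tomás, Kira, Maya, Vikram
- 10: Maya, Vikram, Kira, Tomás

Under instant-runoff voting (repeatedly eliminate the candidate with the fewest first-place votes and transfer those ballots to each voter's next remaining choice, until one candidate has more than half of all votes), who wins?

Maya

Round 1: Vikram 44, Tomás 12, Kira 0, Maya 34. Kira eliminated.
Round 2: Vikram 44, Tomás 12, Maya 34. Tomás eliminated.
Round 3: Vikram 44, Maya 46. Maya has a majority (≥46).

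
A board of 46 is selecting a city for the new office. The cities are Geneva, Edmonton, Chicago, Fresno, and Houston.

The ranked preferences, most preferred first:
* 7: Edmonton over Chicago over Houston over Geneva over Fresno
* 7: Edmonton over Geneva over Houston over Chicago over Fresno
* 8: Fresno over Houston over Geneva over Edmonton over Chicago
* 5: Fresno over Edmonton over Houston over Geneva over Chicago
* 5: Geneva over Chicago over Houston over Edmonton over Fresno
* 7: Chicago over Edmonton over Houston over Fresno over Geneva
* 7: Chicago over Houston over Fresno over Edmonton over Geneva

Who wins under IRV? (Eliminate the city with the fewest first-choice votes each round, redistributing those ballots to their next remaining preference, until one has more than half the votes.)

Edmonton

Round 1: Geneva 5, Edmonton 14, Chicago 14, Fresno 13, Houston 0. Houston eliminated.
Round 2: Geneva 5, Edmonton 14, Chicago 14, Fresno 13. Geneva eliminated.
Round 3: Edmonton 14, Chicago 19, Fresno 13. Fresno eliminated.
Round 4: Edmonton 27, Chicago 19. Edmonton has a majority (≥24).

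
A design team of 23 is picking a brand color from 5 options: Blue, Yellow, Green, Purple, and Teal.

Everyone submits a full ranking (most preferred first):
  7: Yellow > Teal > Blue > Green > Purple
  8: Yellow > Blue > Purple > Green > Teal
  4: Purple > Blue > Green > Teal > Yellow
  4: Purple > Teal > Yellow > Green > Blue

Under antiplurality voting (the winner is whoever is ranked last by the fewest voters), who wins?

Last-place votes: Blue 4, Yellow 4, Green 0, Purple 7, Teal 8.

Green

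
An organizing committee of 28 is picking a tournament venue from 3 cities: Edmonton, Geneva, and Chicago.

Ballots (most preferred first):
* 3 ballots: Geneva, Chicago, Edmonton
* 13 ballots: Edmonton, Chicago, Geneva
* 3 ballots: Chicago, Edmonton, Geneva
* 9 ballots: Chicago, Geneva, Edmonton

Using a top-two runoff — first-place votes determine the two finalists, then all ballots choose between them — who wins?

Chicago

Round 1 first-place votes: Edmonton 13, Geneva 3, Chicago 12. Edmonton and Chicago advance.
Runoff: Edmonton is ranked above Chicago on 13 ballots, Chicago above Edmonton on 15.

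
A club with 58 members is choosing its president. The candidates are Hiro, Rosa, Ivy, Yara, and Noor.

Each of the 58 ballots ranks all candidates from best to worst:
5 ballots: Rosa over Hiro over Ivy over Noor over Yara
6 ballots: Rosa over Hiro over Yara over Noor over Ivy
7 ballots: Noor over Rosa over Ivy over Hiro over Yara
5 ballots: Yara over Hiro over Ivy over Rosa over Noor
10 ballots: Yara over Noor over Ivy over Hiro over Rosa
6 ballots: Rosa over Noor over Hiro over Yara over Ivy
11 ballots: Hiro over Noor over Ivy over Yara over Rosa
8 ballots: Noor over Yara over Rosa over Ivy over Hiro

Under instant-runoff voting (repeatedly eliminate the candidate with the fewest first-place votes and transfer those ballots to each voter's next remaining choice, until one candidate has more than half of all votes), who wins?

Round 1: Hiro 11, Rosa 17, Ivy 0, Yara 15, Noor 15. Ivy eliminated.
Round 2: Hiro 11, Rosa 17, Yara 15, Noor 15. Hiro eliminated.
Round 3: Rosa 17, Yara 15, Noor 26. Yara eliminated.
Round 4: Rosa 22, Noor 36. Noor has a majority (≥30).

Noor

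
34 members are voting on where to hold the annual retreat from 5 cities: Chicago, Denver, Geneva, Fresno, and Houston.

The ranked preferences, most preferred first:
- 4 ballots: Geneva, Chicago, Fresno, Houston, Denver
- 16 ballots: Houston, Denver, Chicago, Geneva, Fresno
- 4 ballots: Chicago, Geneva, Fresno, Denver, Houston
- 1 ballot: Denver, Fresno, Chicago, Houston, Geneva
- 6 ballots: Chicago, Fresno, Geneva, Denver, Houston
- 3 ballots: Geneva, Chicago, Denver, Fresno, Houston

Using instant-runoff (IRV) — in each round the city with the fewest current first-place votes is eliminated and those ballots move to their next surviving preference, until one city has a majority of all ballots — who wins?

Chicago

Round 1: Chicago 10, Denver 1, Geneva 7, Fresno 0, Houston 16. Fresno eliminated.
Round 2: Chicago 10, Denver 1, Geneva 7, Houston 16. Denver eliminated.
Round 3: Chicago 11, Geneva 7, Houston 16. Geneva eliminated.
Round 4: Chicago 18, Houston 16. Chicago has a majority (≥18).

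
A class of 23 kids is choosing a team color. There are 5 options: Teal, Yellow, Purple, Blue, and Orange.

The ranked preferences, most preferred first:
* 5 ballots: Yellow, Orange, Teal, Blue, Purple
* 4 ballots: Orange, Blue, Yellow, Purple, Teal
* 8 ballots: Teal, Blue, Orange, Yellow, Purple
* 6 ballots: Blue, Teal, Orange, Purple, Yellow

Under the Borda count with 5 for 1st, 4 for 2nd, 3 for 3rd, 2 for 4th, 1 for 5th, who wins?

Blue

Teal: 5×3 + 4×1 + 8×5 + 6×4 = 83
Yellow: 5×5 + 4×3 + 8×2 + 6×1 = 59
Purple: 5×1 + 4×2 + 8×1 + 6×2 = 33
Blue: 5×2 + 4×4 + 8×4 + 6×5 = 88
Orange: 5×4 + 4×5 + 8×3 + 6×3 = 82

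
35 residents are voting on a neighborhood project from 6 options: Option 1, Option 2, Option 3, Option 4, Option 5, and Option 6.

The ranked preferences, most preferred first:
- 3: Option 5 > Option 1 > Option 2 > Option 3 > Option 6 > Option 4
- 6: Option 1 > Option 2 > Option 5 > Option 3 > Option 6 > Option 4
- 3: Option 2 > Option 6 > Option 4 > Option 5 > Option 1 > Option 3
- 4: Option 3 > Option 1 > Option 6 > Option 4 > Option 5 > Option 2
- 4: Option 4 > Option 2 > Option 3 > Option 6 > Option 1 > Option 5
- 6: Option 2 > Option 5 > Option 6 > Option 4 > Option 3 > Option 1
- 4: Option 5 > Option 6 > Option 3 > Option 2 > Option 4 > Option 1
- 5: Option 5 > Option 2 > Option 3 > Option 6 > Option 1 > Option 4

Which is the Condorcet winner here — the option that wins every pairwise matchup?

Option 2 vs Option 1: 22–13
Option 2 vs Option 3: 27–8
Option 2 vs Option 4: 27–8
Option 2 vs Option 5: 19–16
Option 2 vs Option 6: 27–8
Option 2 beats every other option.

Option 2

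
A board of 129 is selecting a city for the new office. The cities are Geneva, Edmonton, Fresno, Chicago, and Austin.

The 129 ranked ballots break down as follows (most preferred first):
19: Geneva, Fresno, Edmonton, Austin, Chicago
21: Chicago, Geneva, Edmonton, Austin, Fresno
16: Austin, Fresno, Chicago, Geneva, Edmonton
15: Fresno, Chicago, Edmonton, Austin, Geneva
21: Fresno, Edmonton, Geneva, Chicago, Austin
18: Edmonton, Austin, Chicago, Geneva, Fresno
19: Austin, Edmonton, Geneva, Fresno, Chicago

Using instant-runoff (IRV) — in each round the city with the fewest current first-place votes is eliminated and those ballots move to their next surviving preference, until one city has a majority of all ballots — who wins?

Round 1: Geneva 19, Edmonton 18, Fresno 36, Chicago 21, Austin 35. Edmonton eliminated.
Round 2: Geneva 19, Fresno 36, Chicago 21, Austin 53. Geneva eliminated.
Round 3: Fresno 55, Chicago 21, Austin 53. Chicago eliminated.
Round 4: Fresno 55, Austin 74. Austin has a majority (≥65).

Austin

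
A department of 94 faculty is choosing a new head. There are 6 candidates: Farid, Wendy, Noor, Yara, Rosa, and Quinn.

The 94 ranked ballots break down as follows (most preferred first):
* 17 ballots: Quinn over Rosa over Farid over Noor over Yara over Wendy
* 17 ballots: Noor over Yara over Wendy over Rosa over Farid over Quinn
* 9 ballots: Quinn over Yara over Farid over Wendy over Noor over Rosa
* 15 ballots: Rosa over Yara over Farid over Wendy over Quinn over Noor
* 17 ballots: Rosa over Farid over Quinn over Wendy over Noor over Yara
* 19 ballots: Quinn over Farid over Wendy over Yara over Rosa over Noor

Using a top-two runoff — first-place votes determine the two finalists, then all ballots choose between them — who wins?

Rosa

Round 1 first-place votes: Farid 0, Wendy 0, Noor 17, Yara 0, Rosa 32, Quinn 45. Quinn and Rosa advance.
Runoff: Quinn is ranked above Rosa on 45 ballots, Rosa above Quinn on 49.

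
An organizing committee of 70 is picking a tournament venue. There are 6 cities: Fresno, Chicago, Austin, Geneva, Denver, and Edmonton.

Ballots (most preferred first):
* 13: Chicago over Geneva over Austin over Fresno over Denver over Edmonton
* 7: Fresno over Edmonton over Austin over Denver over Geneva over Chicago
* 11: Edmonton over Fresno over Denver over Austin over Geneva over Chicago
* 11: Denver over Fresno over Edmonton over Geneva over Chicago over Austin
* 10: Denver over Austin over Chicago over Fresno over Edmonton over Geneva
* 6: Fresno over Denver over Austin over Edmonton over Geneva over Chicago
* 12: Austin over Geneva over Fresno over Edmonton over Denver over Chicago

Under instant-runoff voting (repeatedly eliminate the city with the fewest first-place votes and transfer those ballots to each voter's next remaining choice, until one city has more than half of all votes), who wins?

Fresno

Round 1: Fresno 13, Chicago 13, Austin 12, Geneva 0, Denver 21, Edmonton 11. Geneva eliminated.
Round 2: Fresno 13, Chicago 13, Austin 12, Denver 21, Edmonton 11. Edmonton eliminated.
Round 3: Fresno 24, Chicago 13, Austin 12, Denver 21. Austin eliminated.
Round 4: Fresno 36, Chicago 13, Denver 21. Fresno has a majority (≥36).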